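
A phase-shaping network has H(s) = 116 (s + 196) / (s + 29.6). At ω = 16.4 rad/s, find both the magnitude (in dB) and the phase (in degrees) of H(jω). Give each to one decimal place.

|H| = 56.6 dB, ∠H = -24.2°

|j16.4 + 196| = √(16.4² + 196²) = 196.7
|j16.4 + 29.6| = √(16.4² + 29.6²) = 33.84
|H(j16.4)| = 116 × 196.7 / 33.84 = 674.22
20 log₁₀(674.22) = 56.58 dB
∠(j16.4 + 196) = arctan(16.4/196) = 4.78°
∠(j16.4 + 29.6) = arctan(16.4/29.6) = 28.99°
∠H(j16.4) = 4.78° − 28.99° = -24.21°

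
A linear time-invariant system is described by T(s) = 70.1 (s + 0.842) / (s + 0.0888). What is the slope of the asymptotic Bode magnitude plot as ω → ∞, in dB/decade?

With 1 zero and 1 pole, the high-frequency asymptotic slope is 20 × (1 − 1) = 0 dB/decade.

0 dB/decade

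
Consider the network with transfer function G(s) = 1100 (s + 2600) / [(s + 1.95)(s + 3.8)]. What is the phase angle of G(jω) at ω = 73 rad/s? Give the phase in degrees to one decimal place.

-173.9°

∠(j73 + 2600) = arctan(73/2600) = 1.61°
∠(j73 + 1.95) = arctan(73/1.95) = 88.47°
∠(j73 + 3.8) = arctan(73/3.8) = 87.02°
∠G(j73) = 1.61° − (88.47° + 87.02°) = -173.88°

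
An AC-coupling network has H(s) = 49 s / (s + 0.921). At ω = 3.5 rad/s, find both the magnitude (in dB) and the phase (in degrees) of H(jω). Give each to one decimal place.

|H| = 33.5 dB, ∠H = 14.7°

|j3.5| = 3.5
|j3.5 + 0.921| = √(3.5² + 0.921²) = 3.619
|H(j3.5)| = 49 × 3.5 / 3.619 = 47.387
20 log₁₀(47.387) = 33.51 dB
∠(j3.5) = 90.00°
∠(j3.5 + 0.921) = arctan(3.5/0.921) = 75.26°
∠H(j3.5) = 90.00° − 75.26° = 14.74°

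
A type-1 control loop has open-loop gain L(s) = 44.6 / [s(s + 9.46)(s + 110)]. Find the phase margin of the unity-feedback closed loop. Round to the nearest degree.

Gain crossover: |L(jω)| = 1 at ω ≈ 0.0429 rad/s.
∠L(j0.0429) = −90° − arctan(0.0429/9.46) − arctan(0.0429/110) ≈ -90.28°
PM = 180° + (-90.28°) = 89.72°

90 deg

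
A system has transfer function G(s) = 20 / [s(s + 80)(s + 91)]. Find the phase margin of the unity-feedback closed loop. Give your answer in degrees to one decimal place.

Gain crossover: |G(jω)| = 1 at ω ≈ 0.00275 rad s⁻¹.
∠G(j0.00275) = −90° − arctan(0.00275/80) − arctan(0.00275/91) ≈ -90.00°
PM = 180° + (-90.00°) = 90.00°

90.0 deg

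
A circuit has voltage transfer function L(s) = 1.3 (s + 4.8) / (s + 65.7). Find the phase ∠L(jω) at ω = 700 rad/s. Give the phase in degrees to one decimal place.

∠(j700 + 4.8) = arctan(700/4.8) = 89.61°
∠(j700 + 65.7) = arctan(700/65.7) = 84.64°
∠L(j700) = 89.61° − 84.64° = 4.97°

5.0°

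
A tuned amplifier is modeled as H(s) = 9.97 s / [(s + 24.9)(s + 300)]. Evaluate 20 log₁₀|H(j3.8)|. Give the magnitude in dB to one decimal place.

|j3.8| = 3.8
|j3.8 + 24.9| = √(3.8² + 24.9²) = 25.19
|j3.8 + 300| = √(3.8² + 300²) = 300
|H(j3.8)| = 9.97 × 3.8 / (25.19 × 300) = 0.0050133
20 log₁₀(0.0050133) = -46.00 dB

-46.0 dB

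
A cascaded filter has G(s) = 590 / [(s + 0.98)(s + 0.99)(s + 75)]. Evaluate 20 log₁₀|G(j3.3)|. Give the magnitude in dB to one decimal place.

-3.6 dB

|j3.3 + 0.98| = √(3.3² + 0.98²) = 3.442
|j3.3 + 0.99| = √(3.3² + 0.99²) = 3.445
|j3.3 + 75| = √(3.3² + 75²) = 75.07
|G(j3.3)| = 590 / (3.442 × 3.445 × 75.07) = 0.66264
20 log₁₀(0.66264) = -3.57 dB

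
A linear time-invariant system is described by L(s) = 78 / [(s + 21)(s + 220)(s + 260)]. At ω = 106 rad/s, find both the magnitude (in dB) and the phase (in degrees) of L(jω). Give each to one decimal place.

|j106 + 21| = √(106² + 21²) = 108.1
|j106 + 220| = √(106² + 220²) = 244.2
|j106 + 260| = √(106² + 260²) = 280.8
|L(j106)| = 78 / (108.1 × 244.2 × 280.8) = 1.0527e-05
20 log₁₀(1.0527e-05) = -99.55 dB
∠(j106 + 21) = arctan(106/21) = 78.79°
∠(j106 + 220) = arctan(106/220) = 25.73°
∠(j106 + 260) = arctan(106/260) = 22.18°
∠L(j106) = − (78.79° + 25.73° + 22.18°) = -126.70°

|L| = -99.6 dB, ∠L = -126.7°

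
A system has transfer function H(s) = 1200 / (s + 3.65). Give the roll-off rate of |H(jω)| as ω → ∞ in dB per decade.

-20 dB/decade

With 0 zeros and 1 pole, the high-frequency asymptotic slope is 20 × (0 − 1) = -20 dB/decade.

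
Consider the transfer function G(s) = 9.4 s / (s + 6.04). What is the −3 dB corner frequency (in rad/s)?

6.04 rad/s

For a single-pole high-pass, the −3 dB point is at the pole: ω = 6.04 rad/s.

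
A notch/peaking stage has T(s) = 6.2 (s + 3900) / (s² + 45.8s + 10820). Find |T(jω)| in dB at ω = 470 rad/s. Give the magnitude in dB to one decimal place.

|j470 + 3900| = √(470² + 3900²) = 3928
|(j470)² + 45.8(j470) + 10820| = |-2.1008e+05 + j21526| = 2.112e+05
|T(j470)| = 6.2 × 3928 / 2.112e+05 = 0.11533
20 log₁₀(0.11533) = -18.76 dB

-18.8 dB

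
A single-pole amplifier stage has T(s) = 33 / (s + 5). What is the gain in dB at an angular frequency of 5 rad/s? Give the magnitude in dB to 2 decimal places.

|j5 + 5| = √(5² + 5²) = 7.071
|T(j5)| = 33 / 7.071 = 4.6669
20 log₁₀(4.6669) = 13.381 dB

13.38 dB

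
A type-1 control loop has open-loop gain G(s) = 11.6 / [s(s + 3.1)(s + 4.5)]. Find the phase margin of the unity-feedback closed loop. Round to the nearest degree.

Gain crossover: |G(jω)| = 1 at ω ≈ 0.793 rad/s.
∠G(j0.793) = −90° − arctan(0.793/3.1) − arctan(0.793/4.5) ≈ -114.35°
PM = 180° + (-114.35°) = 65.65°

66°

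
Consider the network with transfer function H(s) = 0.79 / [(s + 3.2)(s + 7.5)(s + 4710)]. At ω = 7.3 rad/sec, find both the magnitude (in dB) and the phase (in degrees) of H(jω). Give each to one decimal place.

|j7.3 + 3.2| = √(7.3² + 3.2²) = 7.971
|j7.3 + 7.5| = √(7.3² + 7.5²) = 10.47
|j7.3 + 4710| = √(7.3² + 4710²) = 4710
|H(j7.3)| = 0.79 / (7.971 × 10.47 × 4710) = 2.0106e-06
20 log₁₀(2.0106e-06) = -113.93 dB
∠(j7.3 + 3.2) = arctan(7.3/3.2) = 66.33°
∠(j7.3 + 7.5) = arctan(7.3/7.5) = 44.23°
∠(j7.3 + 4710) = arctan(7.3/4710) = 0.09°
∠H(j7.3) = − (66.33° + 44.23° + 0.09°) = -110.64°

|H| = -113.9 dB, ∠H = -110.6°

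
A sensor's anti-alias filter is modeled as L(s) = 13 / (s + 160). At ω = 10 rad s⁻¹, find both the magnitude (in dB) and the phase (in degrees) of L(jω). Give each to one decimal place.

|L| = -21.8 dB, ∠L = -3.6°

|j10 + 160| = √(10² + 160²) = 160.3
|L(j10)| = 13 / 160.3 = 0.081092
20 log₁₀(0.081092) = -21.82 dB
∠(j10 + 160) = arctan(10/160) = 3.58°
∠L(j10) = −3.58° = -3.58°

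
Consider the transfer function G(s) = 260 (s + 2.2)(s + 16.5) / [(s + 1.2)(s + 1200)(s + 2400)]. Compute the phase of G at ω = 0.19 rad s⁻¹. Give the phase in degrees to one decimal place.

-3.4 deg

∠(j0.19 + 2.2) = arctan(0.19/2.2) = 4.94°
∠(j0.19 + 16.5) = arctan(0.19/16.5) = 0.66°
∠(j0.19 + 1.2) = arctan(0.19/1.2) = 9.00°
∠(j0.19 + 1200) = arctan(0.19/1200) = 0.01°
∠(j0.19 + 2400) = arctan(0.19/2400) = 0.00°
∠G(j0.19) = 4.94° + 0.66° − (9.00° + 0.01° + 0.00°) = -3.41°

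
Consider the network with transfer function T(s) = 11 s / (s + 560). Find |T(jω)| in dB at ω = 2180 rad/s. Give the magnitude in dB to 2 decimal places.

20.55 dB

|j2180| = 2180
|j2180 + 560| = √(2180² + 560²) = 2251
|T(j2180)| = 11 × 2180 / 2251 = 10.654
20 log₁₀(10.654) = 20.550 dB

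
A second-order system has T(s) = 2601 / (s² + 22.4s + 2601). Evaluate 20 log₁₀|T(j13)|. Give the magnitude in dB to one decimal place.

|(j13)² + 22.4(j13) + 2601| = |2432 + j291.2| = 2449
|T(j13)| = 2601 / 2449 = 1.0619
20 log₁₀(1.0619) = 0.52 dB

0.5 dB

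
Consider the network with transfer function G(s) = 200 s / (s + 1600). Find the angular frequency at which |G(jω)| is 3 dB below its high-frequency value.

1600 rad/s

For a single-pole high-pass, the −3 dB point is at the pole: ω = 1600 rad/s.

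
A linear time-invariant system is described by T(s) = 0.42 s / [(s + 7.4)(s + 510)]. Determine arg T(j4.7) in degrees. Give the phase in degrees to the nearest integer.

∠(j4.7) = 90.00°
∠(j4.7 + 7.4) = arctan(4.7/7.4) = 32.42°
∠(j4.7 + 510) = arctan(4.7/510) = 0.53°
∠T(j4.7) = 90.00° − (32.42° + 0.53°) = 57.05°

57 deg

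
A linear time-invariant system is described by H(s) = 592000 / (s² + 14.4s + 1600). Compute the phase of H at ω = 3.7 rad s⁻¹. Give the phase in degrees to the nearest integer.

-2°

∠[(j3.7)² + 14.4(j3.7) + 1600] = ∠[1586.3 + j53.28] = 1.92°
∠H(j3.7) = −1.92° = -1.92°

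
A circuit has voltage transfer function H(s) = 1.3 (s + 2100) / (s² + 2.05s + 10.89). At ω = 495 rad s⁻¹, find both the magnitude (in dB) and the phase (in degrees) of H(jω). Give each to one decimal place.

|j495 + 2100| = √(495² + 2100²) = 2158
|(j495)² + 2.05(j495) + 10.89| = |-2.4501e+05 + j1014.7| = 2.45e+05
|H(j495)| = 1.3 × 2158 / 2.45e+05 = 0.011447
20 log₁₀(0.011447) = -38.83 dB
∠(j495 + 2100) = arctan(495/2100) = 13.26°
∠[(j495)² + 2.05(j495) + 10.89] = ∠[-2.4501e+05 + j1014.7] = 179.76°
∠H(j495) = 13.26° − 179.76° = -166.50°

|H| = -38.8 dB, ∠H = -166.5°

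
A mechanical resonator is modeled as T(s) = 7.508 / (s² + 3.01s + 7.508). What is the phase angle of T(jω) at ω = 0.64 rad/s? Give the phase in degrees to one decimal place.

∠[(j0.64)² + 3.01(j0.64) + 7.508] = ∠[7.0984 + j1.9264] = 15.18°
∠T(j0.64) = −15.18° = -15.18°

-15.2°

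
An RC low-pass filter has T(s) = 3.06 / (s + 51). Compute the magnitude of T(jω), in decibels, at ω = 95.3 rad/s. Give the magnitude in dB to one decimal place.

-31.0 dB

|j95.3 + 51| = √(95.3² + 51²) = 108.1
|T(j95.3)| = 3.06 / 108.1 = 0.02831
20 log₁₀(0.02831) = -30.96 dB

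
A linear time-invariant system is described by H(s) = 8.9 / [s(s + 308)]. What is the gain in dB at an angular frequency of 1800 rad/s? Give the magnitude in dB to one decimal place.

-111.3 dB

|j1800 + 308| = √(1800² + 308²) = 1826
|j1800| = 1800
|H(j1800)| = 8.9 / (1826 × 1800) = 2.7076e-06
20 log₁₀(2.7076e-06) = -111.35 dB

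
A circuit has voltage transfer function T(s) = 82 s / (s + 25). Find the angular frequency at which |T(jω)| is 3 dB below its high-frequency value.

For a single-pole high-pass, the −3 dB point is at the pole: ω = 25 rad/sec.

25 rad/sec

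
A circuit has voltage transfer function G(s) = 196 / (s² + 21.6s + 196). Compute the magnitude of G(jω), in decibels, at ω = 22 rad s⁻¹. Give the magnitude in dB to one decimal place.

-9.1 dB

|(j22)² + 21.6(j22) + 196| = |-288 + j475.2| = 555.7
|G(j22)| = 196 / 555.7 = 0.35273
20 log₁₀(0.35273) = -9.05 dB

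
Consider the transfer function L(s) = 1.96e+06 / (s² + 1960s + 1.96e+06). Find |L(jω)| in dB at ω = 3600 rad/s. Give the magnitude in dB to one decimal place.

-16.5 dB

|(j3600)² + 1960(j3600) + 1.96e+06| = |-1.1e+07 + j7.056e+06| = 1.307e+07
|L(j3600)| = 1.96e+06 / 1.307e+07 = 0.14998
20 log₁₀(0.14998) = -16.48 dB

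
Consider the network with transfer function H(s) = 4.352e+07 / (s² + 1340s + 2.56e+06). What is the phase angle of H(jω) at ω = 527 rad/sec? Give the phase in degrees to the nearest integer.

-17 deg

∠[(j527)² + 1340(j527) + 2.56e+06] = ∠[2.2823e+06 + j7.0618e+05] = 17.19°
∠H(j527) = −17.19° = -17.19°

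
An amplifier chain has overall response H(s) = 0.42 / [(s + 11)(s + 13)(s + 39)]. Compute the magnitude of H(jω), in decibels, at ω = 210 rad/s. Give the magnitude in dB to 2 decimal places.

-147.04 dB

|j210 + 11| = √(210² + 11²) = 210.3
|j210 + 13| = √(210² + 13²) = 210.4
|j210 + 39| = √(210² + 39²) = 213.6
|H(j210)| = 0.42 / (210.3 × 210.4 × 213.6) = 4.4443e-08
20 log₁₀(4.4443e-08) = -147.044 dB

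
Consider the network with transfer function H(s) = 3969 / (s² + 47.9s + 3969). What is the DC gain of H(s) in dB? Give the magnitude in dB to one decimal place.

H(0) = 3969 / 3969 = 1
20 log₁₀(1) = 0.00 dB

0.0 dB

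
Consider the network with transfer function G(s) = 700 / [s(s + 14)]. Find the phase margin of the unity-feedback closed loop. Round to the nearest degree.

30°

Gain crossover: |G(jω)| = 1 at ω ≈ 24.7 rad s⁻¹.
∠G(j24.7) = −90° − arctan(24.7/14) ≈ -150.43°
PM = 180° + (-150.43°) = 29.57°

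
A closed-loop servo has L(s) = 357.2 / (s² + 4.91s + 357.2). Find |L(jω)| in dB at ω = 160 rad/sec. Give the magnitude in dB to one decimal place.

-37.0 dB

|(j160)² + 4.91(j160) + 357.2| = |-25243 + j785.6| = 2.526e+04
|L(j160)| = 357.2 / 2.526e+04 = 0.014144
20 log₁₀(0.014144) = -36.99 dB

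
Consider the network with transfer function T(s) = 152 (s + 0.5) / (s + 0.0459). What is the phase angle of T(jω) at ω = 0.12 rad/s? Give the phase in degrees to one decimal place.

∠(j0.12 + 0.5) = arctan(0.12/0.5) = 13.50°
∠(j0.12 + 0.0459) = arctan(0.12/0.0459) = 69.07°
∠T(j0.12) = 13.50° − 69.07° = -55.57°

-55.6°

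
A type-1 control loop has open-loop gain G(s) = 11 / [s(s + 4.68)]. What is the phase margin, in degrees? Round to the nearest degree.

Gain crossover: |G(jω)| = 1 at ω ≈ 2.14 rad/s.
∠G(j2.14) = −90° − arctan(2.14/4.68) ≈ -114.55°
PM = 180° + (-114.55°) = 65.45°

65°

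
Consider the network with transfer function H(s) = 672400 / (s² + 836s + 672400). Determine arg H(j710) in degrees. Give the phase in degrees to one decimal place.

∠[(j710)² + 836(j710) + 672400] = ∠[1.683e+05 + j5.9356e+05] = 74.17°
∠H(j710) = −74.17° = -74.17°

-74.2°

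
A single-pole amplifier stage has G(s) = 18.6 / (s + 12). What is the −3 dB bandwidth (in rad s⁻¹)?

12 rad s⁻¹

For a single-pole low-pass, the −3 dB point is at the pole: ω = 12 rad s⁻¹.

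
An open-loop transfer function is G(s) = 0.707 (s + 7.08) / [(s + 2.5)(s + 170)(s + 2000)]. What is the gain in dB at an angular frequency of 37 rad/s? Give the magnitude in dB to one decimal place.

|j37 + 7.08| = √(37² + 7.08²) = 37.67
|j37 + 2.5| = √(37² + 2.5²) = 37.08
|j37 + 170| = √(37² + 170²) = 174
|j37 + 2000| = √(37² + 2000²) = 2000
|G(j37)| = 0.707 × 37.67 / (37.08 × 174 × 2000) = 2.0636e-06
20 log₁₀(2.0636e-06) = -113.71 dB

-113.7 dB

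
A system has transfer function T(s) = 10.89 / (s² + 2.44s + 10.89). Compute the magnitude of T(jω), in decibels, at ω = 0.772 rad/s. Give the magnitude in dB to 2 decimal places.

0.35 dB

|(j0.772)² + 2.44(j0.772) + 10.89| = |10.294 + j1.8837| = 10.46
|T(j0.772)| = 10.89 / 10.46 = 1.0406
20 log₁₀(1.0406) = 0.346 dB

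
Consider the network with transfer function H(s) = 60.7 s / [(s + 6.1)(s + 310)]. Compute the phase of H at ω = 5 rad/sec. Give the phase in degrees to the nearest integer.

∠(j5) = 90.00°
∠(j5 + 6.1) = arctan(5/6.1) = 39.34°
∠(j5 + 310) = arctan(5/310) = 0.92°
∠H(j5) = 90.00° − (39.34° + 0.92°) = 49.74°

50 deg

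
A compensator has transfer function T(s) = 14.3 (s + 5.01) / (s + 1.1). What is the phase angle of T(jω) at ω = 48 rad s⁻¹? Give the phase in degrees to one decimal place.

-4.6 deg

∠(j48 + 5.01) = arctan(48/5.01) = 84.04°
∠(j48 + 1.1) = arctan(48/1.1) = 88.69°
∠T(j48) = 84.04° − 88.69° = -4.65°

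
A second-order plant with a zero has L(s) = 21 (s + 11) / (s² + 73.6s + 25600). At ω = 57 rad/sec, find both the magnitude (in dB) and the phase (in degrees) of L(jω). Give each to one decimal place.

|j57 + 11| = √(57² + 11²) = 58.05
|(j57)² + 73.6(j57) + 25600| = |22351 + j4195.2| = 2.274e+04
|L(j57)| = 21 × 58.05 / 2.274e+04 = 0.053607
20 log₁₀(0.053607) = -25.42 dB
∠(j57 + 11) = arctan(57/11) = 79.08°
∠[(j57)² + 73.6(j57) + 25600] = ∠[22351 + j4195.2] = 10.63°
∠L(j57) = 79.08° − 10.63° = 68.45°

|L| = -25.4 dB, ∠L = 68.4 deg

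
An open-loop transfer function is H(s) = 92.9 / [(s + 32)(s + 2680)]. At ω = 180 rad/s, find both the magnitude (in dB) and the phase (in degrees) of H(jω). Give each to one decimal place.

|H| = -74.5 dB, ∠H = -83.8°

|j180 + 32| = √(180² + 32²) = 182.8
|j180 + 2680| = √(180² + 2680²) = 2686
|H(j180)| = 92.9 / (182.8 × 2686) = 0.00018918
20 log₁₀(0.00018918) = -74.46 dB
∠(j180 + 32) = arctan(180/32) = 79.92°
∠(j180 + 2680) = arctan(180/2680) = 3.84°
∠H(j180) = − (79.92° + 3.84°) = -83.76°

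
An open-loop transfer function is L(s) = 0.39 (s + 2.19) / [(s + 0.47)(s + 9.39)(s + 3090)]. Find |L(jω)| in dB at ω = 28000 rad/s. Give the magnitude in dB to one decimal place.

-186.1 dB

|j28000 + 2.19| = √(28000² + 2.19²) = 2.8e+04
|j28000 + 0.47| = √(28000² + 0.47²) = 2.8e+04
|j28000 + 9.39| = √(28000² + 9.39²) = 2.8e+04
|j28000 + 3090| = √(28000² + 3090²) = 2.817e+04
|L(j28000)| = 0.39 × 2.8e+04 / (2.8e+04 × 2.8e+04 × 2.817e+04) = 4.9445e-10
20 log₁₀(4.9445e-10) = -186.12 dB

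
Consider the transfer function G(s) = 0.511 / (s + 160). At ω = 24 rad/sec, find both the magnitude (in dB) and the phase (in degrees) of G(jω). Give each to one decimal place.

|G| = -50.0 dB, ∠G = -8.5°

|j24 + 160| = √(24² + 160²) = 161.8
|G(j24)| = 0.511 / 161.8 = 0.0031584
20 log₁₀(0.0031584) = -50.01 dB
∠(j24 + 160) = arctan(24/160) = 8.53°
∠G(j24) = −8.53° = -8.53°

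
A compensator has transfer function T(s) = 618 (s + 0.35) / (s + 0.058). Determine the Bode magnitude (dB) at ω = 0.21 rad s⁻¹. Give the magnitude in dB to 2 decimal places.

|j0.21 + 0.35| = √(0.21² + 0.35²) = 0.4082
|j0.21 + 0.058| = √(0.21² + 0.058²) = 0.2179
|T(j0.21)| = 618 × 0.4082 / 0.2179 = 1157.8
20 log₁₀(1157.8) = 61.273 dB

61.27 dB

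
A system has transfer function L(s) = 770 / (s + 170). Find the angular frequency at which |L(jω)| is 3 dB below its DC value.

170 rad/s

For a single-pole low-pass, the −3 dB point is at the pole: ω = 170 rad/s.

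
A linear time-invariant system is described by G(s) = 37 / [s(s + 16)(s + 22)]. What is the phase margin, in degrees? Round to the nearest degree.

Gain crossover: |G(jω)| = 1 at ω ≈ 0.105 rad/s.
∠G(j0.105) = −90° − arctan(0.105/16) − arctan(0.105/22) ≈ -90.65°
PM = 180° + (-90.65°) = 89.35°

89°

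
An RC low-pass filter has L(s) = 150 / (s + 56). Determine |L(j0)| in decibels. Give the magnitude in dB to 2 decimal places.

L(0) = 150 / 56 = 2.6786
20 log₁₀(2.6786) = 8.558 dB

8.56 dB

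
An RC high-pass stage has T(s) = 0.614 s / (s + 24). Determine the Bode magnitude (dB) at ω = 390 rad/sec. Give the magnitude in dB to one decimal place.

|j390| = 390
|j390 + 24| = √(390² + 24²) = 390.7
|T(j390)| = 0.614 × 390 / 390.7 = 0.61284
20 log₁₀(0.61284) = -4.25 dB

-4.3 dB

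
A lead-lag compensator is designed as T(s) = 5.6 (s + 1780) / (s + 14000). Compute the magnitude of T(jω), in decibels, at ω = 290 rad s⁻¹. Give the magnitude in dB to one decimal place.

-2.8 dB

|j290 + 1780| = √(290² + 1780²) = 1803
|j290 + 14000| = √(290² + 14000²) = 1.4e+04
|T(j290)| = 5.6 × 1803 / 1.4e+04 = 0.72123
20 log₁₀(0.72123) = -2.84 dB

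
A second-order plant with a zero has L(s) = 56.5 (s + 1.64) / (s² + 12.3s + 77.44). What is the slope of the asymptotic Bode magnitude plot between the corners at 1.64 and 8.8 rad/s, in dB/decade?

20 dB/decade

In this band the factors already past their corner are: zero at 1.64; net slope = 20 dB/decade.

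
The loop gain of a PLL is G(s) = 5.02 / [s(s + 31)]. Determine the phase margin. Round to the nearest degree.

90°

Gain crossover: |G(jω)| = 1 at ω ≈ 0.162 rad/sec.
∠G(j0.162) = −90° − arctan(0.162/31) ≈ -90.30°
PM = 180° + (-90.30°) = 89.70°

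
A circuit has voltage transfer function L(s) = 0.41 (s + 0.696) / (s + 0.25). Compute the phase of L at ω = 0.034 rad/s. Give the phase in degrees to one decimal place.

∠(j0.034 + 0.696) = arctan(0.034/0.696) = 2.80°
∠(j0.034 + 0.25) = arctan(0.034/0.25) = 7.74°
∠L(j0.034) = 2.80° − 7.74° = -4.95°

-4.9 deg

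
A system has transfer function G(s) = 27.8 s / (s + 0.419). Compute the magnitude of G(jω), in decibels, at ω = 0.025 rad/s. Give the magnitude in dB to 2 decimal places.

|j0.025| = 0.025
|j0.025 + 0.419| = √(0.025² + 0.419²) = 0.4197
|G(j0.025)| = 27.8 × 0.025 / 0.4197 = 1.6558
20 log₁₀(1.6558) = 4.380 dB

4.38 dB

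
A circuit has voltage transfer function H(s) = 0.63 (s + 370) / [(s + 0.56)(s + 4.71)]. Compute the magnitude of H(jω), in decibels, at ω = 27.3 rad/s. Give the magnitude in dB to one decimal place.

|j27.3 + 370| = √(27.3² + 370²) = 371
|j27.3 + 0.56| = √(27.3² + 0.56²) = 27.31
|j27.3 + 4.71| = √(27.3² + 4.71²) = 27.7
|H(j27.3)| = 0.63 × 371 / (27.31 × 27.7) = 0.30898
20 log₁₀(0.30898) = -10.20 dB

-10.2 dB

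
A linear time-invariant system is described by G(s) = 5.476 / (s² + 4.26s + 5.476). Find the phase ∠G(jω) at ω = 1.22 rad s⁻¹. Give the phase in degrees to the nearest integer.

-53°

∠[(j1.22)² + 4.26(j1.22) + 5.476] = ∠[3.9876 + j5.1972] = 52.50°
∠G(j1.22) = −52.50° = -52.50°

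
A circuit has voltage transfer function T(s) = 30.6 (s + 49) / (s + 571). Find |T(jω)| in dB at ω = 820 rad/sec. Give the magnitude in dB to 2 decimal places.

|j820 + 49| = √(820² + 49²) = 821.5
|j820 + 571| = √(820² + 571²) = 999.2
|T(j820)| = 30.6 × 821.5 / 999.2 = 25.156
20 log₁₀(25.156) = 28.013 dB

28.01 dB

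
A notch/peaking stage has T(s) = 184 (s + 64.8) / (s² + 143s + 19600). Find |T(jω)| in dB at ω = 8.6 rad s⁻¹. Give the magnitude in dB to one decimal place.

|j8.6 + 64.8| = √(8.6² + 64.8²) = 65.37
|(j8.6)² + 143(j8.6) + 19600| = |19526 + j1229.8| = 1.956e+04
|T(j8.6)| = 184 × 65.37 / 1.956e+04 = 0.61477
20 log₁₀(0.61477) = -4.23 dB

-4.2 dB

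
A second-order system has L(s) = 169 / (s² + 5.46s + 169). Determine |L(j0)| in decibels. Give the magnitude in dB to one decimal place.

0.0 dB

L(0) = 169 / 169 = 1
20 log₁₀(1) = 0.00 dB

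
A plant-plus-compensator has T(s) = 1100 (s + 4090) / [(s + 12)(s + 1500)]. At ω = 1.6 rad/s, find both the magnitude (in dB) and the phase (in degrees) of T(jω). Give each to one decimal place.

|T| = 47.9 dB, ∠T = -7.6 deg

|j1.6 + 4090| = √(1.6² + 4090²) = 4090
|j1.6 + 12| = √(1.6² + 12²) = 12.11
|j1.6 + 1500| = √(1.6² + 1500²) = 1500
|T(j1.6)| = 1100 × 4090 / (12.11 × 1500) = 247.75
20 log₁₀(247.75) = 47.88 dB
∠(j1.6 + 4090) = arctan(1.6/4090) = 0.02°
∠(j1.6 + 12) = arctan(1.6/12) = 7.59°
∠(j1.6 + 1500) = arctan(1.6/1500) = 0.06°
∠T(j1.6) = 0.02° − (7.59° + 0.06°) = -7.63°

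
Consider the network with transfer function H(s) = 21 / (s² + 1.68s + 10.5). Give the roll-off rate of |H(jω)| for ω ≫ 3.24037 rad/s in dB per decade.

-40 dB/decade

With 0 zeros and 2 poles, the high-frequency asymptotic slope is 20 × (0 − 2) = -40 dB/decade.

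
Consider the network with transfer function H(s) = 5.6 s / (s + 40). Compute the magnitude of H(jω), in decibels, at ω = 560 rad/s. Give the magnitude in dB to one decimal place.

|j560| = 560
|j560 + 40| = √(560² + 40²) = 561.4
|H(j560)| = 5.6 × 560 / 561.4 = 5.5858
20 log₁₀(5.5858) = 14.94 dB

14.9 dB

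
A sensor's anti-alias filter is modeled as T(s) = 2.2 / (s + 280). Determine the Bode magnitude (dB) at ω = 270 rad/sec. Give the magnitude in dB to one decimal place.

|j270 + 280| = √(270² + 280²) = 389
|T(j270)| = 2.2 / 389 = 0.0056559
20 log₁₀(0.0056559) = -44.95 dB

-44.9 dB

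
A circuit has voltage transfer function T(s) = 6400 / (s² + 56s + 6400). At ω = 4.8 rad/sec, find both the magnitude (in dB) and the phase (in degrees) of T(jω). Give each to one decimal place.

|T| = 0.0 dB, ∠T = -2.4°

|(j4.8)² + 56(j4.8) + 6400| = |6377 + j268.8| = 6383
|T(j4.8)| = 6400 / 6383 = 1.0027
20 log₁₀(1.0027) = 0.02 dB
∠[(j4.8)² + 56(j4.8) + 6400] = ∠[6377 + j268.8] = 2.41°
∠T(j4.8) = −2.41° = -2.41°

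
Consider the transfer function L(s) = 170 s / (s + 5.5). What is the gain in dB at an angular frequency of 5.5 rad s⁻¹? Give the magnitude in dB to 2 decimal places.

41.60 dB

|j5.5| = 5.5
|j5.5 + 5.5| = √(5.5² + 5.5²) = 7.778
|L(j5.5)| = 170 × 5.5 / 7.778 = 120.21
20 log₁₀(120.21) = 41.599 dB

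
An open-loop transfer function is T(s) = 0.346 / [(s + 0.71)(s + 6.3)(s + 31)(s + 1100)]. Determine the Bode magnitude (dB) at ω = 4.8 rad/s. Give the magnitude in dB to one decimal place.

-131.7 dB

|j4.8 + 0.71| = √(4.8² + 0.71²) = 4.852
|j4.8 + 6.3| = √(4.8² + 6.3²) = 7.92
|j4.8 + 31| = √(4.8² + 31²) = 31.37
|j4.8 + 1100| = √(4.8² + 1100²) = 1100
|T(j4.8)| = 0.346 / (4.852 × 7.92 × 31.37 × 1100) = 2.6091e-07
20 log₁₀(2.6091e-07) = -131.67 dB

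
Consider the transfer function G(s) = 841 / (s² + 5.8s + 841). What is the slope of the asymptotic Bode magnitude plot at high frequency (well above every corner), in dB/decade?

-40 dB/decade

With 0 zeros and 2 poles, the high-frequency asymptotic slope is 20 × (0 − 2) = -40 dB/decade.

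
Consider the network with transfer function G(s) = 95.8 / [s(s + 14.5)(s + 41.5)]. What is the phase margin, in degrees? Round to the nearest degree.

89°

Gain crossover: |G(jω)| = 1 at ω ≈ 0.159 rad s⁻¹.
∠G(j0.159) = −90° − arctan(0.159/14.5) − arctan(0.159/41.5) ≈ -90.85°
PM = 180° + (-90.85°) = 89.15°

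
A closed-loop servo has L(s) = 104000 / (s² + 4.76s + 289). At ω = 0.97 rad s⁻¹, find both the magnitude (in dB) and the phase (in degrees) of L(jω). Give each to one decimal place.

|L| = 51.1 dB, ∠L = -0.9°

|(j0.97)² + 4.76(j0.97) + 289| = |288.06 + j4.6172| = 288.1
|L(j0.97)| = 104000 / 288.1 = 360.99
20 log₁₀(360.99) = 51.15 dB
∠[(j0.97)² + 4.76(j0.97) + 289] = ∠[288.06 + j4.6172] = 0.92°
∠L(j0.97) = −0.92° = -0.92°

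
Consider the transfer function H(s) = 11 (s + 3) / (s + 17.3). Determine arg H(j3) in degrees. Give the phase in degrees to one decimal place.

35.2°

∠(j3 + 3) = arctan(3/3) = 45.00°
∠(j3 + 17.3) = arctan(3/17.3) = 9.84°
∠H(j3) = 45.00° − 9.84° = 35.16°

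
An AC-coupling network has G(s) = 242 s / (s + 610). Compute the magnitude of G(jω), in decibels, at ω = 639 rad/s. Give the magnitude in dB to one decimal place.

|j639| = 639
|j639 + 610| = √(639² + 610²) = 883.4
|G(j639)| = 242 × 639 / 883.4 = 175.05
20 log₁₀(175.05) = 44.86 dB

44.9 dB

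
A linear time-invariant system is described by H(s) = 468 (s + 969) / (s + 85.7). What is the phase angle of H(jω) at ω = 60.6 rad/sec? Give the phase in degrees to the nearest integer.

-32°

∠(j60.6 + 969) = arctan(60.6/969) = 3.58°
∠(j60.6 + 85.7) = arctan(60.6/85.7) = 35.26°
∠H(j60.6) = 3.58° − 35.26° = -31.69°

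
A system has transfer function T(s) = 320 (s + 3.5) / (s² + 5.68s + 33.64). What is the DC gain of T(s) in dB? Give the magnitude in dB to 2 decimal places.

30.45 dB

T(0) = 320 × 3.5 / 33.64 = 33.294
20 log₁₀(33.294) = 30.447 dB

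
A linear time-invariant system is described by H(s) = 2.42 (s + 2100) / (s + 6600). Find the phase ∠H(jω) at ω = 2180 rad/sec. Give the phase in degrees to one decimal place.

∠(j2180 + 2100) = arctan(2180/2100) = 46.07°
∠(j2180 + 6600) = arctan(2180/6600) = 18.28°
∠H(j2180) = 46.07° − 18.28° = 27.79°

27.8 deg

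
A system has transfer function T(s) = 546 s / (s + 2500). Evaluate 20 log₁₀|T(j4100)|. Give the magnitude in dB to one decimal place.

53.4 dB

|j4100| = 4100
|j4100 + 2500| = √(4100² + 2500²) = 4802
|T(j4100)| = 546 × 4100 / 4802 = 466.17
20 log₁₀(466.17) = 53.37 dB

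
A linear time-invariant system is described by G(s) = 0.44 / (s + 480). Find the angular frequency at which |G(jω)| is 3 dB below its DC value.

480 rad s⁻¹

For a single-pole low-pass, the −3 dB point is at the pole: ω = 480 rad s⁻¹.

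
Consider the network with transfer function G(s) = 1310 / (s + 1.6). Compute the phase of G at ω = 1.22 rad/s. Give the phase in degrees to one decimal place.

∠(j1.22 + 1.6) = arctan(1.22/1.6) = 37.33°
∠G(j1.22) = −37.33° = -37.33°

-37.3 deg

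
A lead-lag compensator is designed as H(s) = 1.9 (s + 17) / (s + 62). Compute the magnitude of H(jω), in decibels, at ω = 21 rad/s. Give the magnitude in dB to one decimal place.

-2.1 dB

|j21 + 17| = √(21² + 17²) = 27.02
|j21 + 62| = √(21² + 62²) = 65.46
|H(j21)| = 1.9 × 27.02 / 65.46 = 0.78422
20 log₁₀(0.78422) = -2.11 dB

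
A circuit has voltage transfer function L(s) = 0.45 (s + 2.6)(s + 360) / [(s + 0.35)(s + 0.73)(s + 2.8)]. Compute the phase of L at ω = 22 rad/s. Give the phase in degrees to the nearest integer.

∠(j22 + 2.6) = arctan(22/2.6) = 83.26°
∠(j22 + 360) = arctan(22/360) = 3.50°
∠(j22 + 0.35) = arctan(22/0.35) = 89.09°
∠(j22 + 0.73) = arctan(22/0.73) = 88.10°
∠(j22 + 2.8) = arctan(22/2.8) = 82.75°
∠L(j22) = 83.26° + 3.50° − (89.09° + 88.10° + 82.75°) = -173.18°

-173°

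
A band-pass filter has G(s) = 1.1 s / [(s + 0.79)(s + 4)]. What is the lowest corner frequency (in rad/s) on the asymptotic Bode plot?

0.79 rad/s

Break frequencies occur at each pole and zero magnitude: 0.79 rad/s, 4 rad/s.
The lowest is 0.79 rad/s.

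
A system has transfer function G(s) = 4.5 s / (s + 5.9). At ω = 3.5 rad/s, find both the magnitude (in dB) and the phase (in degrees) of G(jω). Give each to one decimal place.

|G| = 7.2 dB, ∠G = 59.3 deg

|j3.5| = 3.5
|j3.5 + 5.9| = √(3.5² + 5.9²) = 6.86
|G(j3.5)| = 4.5 × 3.5 / 6.86 = 2.2959
20 log₁₀(2.2959) = 7.22 dB
∠(j3.5) = 90.00°
∠(j3.5 + 5.9) = arctan(3.5/5.9) = 30.68°
∠G(j3.5) = 90.00° − 30.68° = 59.32°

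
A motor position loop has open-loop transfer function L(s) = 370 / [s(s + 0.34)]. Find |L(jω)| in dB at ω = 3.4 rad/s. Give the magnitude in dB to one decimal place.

30.1 dB

|j3.4 + 0.34| = √(3.4² + 0.34²) = 3.417
|j3.4| = 3.4
|L(j3.4)| = 370 / (3.417 × 3.4) = 31.848
20 log₁₀(31.848) = 30.06 dB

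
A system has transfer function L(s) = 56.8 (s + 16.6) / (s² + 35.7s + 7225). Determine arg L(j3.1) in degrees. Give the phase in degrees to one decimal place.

∠(j3.1 + 16.6) = arctan(3.1/16.6) = 10.58°
∠[(j3.1)² + 35.7(j3.1) + 7225] = ∠[7215.4 + j110.67] = 0.88°
∠L(j3.1) = 10.58° − 0.88° = 9.70°

9.7°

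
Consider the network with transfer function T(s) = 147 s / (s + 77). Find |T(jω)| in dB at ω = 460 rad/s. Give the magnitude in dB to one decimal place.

|j460| = 460
|j460 + 77| = √(460² + 77²) = 466.4
|T(j460)| = 147 × 460 / 466.4 = 144.98
20 log₁₀(144.98) = 43.23 dB

43.2 dB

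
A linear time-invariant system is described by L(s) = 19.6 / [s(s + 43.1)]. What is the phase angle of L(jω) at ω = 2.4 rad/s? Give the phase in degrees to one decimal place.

-93.2°

∠(j2.4 + 43.1) = arctan(2.4/43.1) = 3.19°
∠(j2.4) = 90.00°
∠L(j2.4) = − (3.19° + 90.00°) = -93.19°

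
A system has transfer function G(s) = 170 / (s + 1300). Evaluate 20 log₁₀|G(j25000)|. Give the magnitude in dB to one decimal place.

|j25000 + 1300| = √(25000² + 1300²) = 2.503e+04
|G(j25000)| = 170 / 2.503e+04 = 0.0067908
20 log₁₀(0.0067908) = -43.36 dB

-43.4 dB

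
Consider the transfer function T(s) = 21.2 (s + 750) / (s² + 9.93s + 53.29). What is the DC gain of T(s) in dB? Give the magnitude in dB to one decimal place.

T(0) = 21.2 × 750 / 53.29 = 298.37
20 log₁₀(298.37) = 49.50 dB

49.5 dB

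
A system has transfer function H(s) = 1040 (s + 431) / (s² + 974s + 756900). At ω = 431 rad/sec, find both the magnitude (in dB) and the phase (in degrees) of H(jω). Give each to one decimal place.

|H| = -1.0 dB, ∠H = 8.7°

|j431 + 431| = √(431² + 431²) = 609.5
|(j431)² + 974(j431) + 756900| = |5.7114e+05 + j4.1979e+05| = 7.088e+05
|H(j431)| = 1040 × 609.5 / 7.088e+05 = 0.89431
20 log₁₀(0.89431) = -0.97 dB
∠(j431 + 431) = arctan(431/431) = 45.00°
∠[(j431)² + 974(j431) + 756900] = ∠[5.7114e+05 + j4.1979e+05] = 36.32°
∠H(j431) = 45.00° − 36.32° = 8.68°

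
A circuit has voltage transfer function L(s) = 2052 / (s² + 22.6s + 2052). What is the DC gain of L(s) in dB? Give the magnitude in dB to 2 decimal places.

L(0) = 2052 / 2052 = 1
20 log₁₀(1) = 0.000 dB

0.00 dB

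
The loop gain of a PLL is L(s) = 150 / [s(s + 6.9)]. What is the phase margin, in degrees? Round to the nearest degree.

31 deg

Gain crossover: |L(jω)| = 1 at ω ≈ 11.3 rad/s.
∠L(j11.3) = −90° − arctan(11.3/6.9) ≈ -148.63°
PM = 180° + (-148.63°) = 31.37°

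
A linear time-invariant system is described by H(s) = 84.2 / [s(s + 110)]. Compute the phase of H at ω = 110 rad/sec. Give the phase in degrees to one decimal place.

∠(j110 + 110) = arctan(110/110) = 45.00°
∠(j110) = 90.00°
∠H(j110) = − (45.00° + 90.00°) = -135.00°

-135.0 deg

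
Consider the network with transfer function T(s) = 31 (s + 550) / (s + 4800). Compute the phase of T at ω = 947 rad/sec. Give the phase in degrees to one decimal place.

∠(j947 + 550) = arctan(947/550) = 59.85°
∠(j947 + 4800) = arctan(947/4800) = 11.16°
∠T(j947) = 59.85° − 11.16° = 48.69°

48.7 deg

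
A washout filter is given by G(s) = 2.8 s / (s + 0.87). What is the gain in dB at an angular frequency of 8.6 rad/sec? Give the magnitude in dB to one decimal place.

8.9 dB

|j8.6| = 8.6
|j8.6 + 0.87| = √(8.6² + 0.87²) = 8.644
|G(j8.6)| = 2.8 × 8.6 / 8.644 = 2.7858
20 log₁₀(2.7858) = 8.90 dB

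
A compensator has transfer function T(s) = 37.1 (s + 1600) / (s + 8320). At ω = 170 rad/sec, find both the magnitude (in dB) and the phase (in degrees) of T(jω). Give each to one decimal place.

|T| = 17.1 dB, ∠T = 4.9°

|j170 + 1600| = √(170² + 1600²) = 1609
|j170 + 8320| = √(170² + 8320²) = 8322
|T(j170)| = 37.1 × 1609 / 8322 = 7.1733
20 log₁₀(7.1733) = 17.11 dB
∠(j170 + 1600) = arctan(170/1600) = 6.06°
∠(j170 + 8320) = arctan(170/8320) = 1.17°
∠T(j170) = 6.06° − 1.17° = 4.89°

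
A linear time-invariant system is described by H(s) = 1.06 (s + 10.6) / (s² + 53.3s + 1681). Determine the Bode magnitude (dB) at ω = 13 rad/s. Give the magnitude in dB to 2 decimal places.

-39.42 dB

|j13 + 10.6| = √(13² + 10.6²) = 16.77
|(j13)² + 53.3(j13) + 1681| = |1512 + j692.9| = 1663
|H(j13)| = 1.06 × 16.77 / 1663 = 0.01069
20 log₁₀(0.01069) = -39.420 dB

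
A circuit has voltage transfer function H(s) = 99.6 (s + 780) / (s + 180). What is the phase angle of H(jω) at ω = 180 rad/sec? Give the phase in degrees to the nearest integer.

∠(j180 + 780) = arctan(180/780) = 12.99°
∠(j180 + 180) = arctan(180/180) = 45.00°
∠H(j180) = 12.99° − 45.00° = -32.01°

-32°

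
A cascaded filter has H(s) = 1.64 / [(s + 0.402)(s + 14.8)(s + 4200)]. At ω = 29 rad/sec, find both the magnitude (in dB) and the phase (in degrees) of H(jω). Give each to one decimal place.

|j29 + 0.402| = √(29² + 0.402²) = 29
|j29 + 14.8| = √(29² + 14.8²) = 32.56
|j29 + 4200| = √(29² + 4200²) = 4200
|H(j29)| = 1.64 / (29 × 32.56 × 4200) = 4.1351e-07
20 log₁₀(4.1351e-07) = -127.67 dB
∠(j29 + 0.402) = arctan(29/0.402) = 89.21°
∠(j29 + 14.8) = arctan(29/14.8) = 62.96°
∠(j29 + 4200) = arctan(29/4200) = 0.40°
∠H(j29) = − (89.21° + 62.96° + 0.40°) = -152.56°

|H| = -127.7 dB, ∠H = -152.6°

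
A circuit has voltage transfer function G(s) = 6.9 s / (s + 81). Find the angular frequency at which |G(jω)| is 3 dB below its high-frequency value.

For a single-pole high-pass, the −3 dB point is at the pole: ω = 81 rad s⁻¹.

81 rad s⁻¹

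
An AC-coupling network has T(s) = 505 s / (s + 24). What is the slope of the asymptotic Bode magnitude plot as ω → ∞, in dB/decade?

With 1 zero and 1 pole, the high-frequency asymptotic slope is 20 × (1 − 1) = 0 dB/decade.

0 dB/decade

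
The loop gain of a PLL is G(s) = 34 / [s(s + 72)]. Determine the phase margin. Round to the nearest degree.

Gain crossover: |G(jω)| = 1 at ω ≈ 0.472 rad/s.
∠G(j0.472) = −90° − arctan(0.472/72) ≈ -90.38°
PM = 180° + (-90.38°) = 89.62°

90°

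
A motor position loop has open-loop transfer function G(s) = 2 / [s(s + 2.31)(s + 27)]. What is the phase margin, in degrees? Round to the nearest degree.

Gain crossover: |G(jω)| = 1 at ω ≈ 0.0321 rad/s.
∠G(j0.0321) = −90° − arctan(0.0321/2.31) − arctan(0.0321/27) ≈ -90.86°
PM = 180° + (-90.86°) = 89.14°

89 deg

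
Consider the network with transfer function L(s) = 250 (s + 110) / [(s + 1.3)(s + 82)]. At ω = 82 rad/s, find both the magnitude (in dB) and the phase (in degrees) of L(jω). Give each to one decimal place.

|j82 + 110| = √(82² + 110²) = 137.2
|j82 + 1.3| = √(82² + 1.3²) = 82.01
|j82 + 82| = √(82² + 82²) = 116
|L(j82)| = 250 × 137.2 / (82.01 × 116) = 3.6066
20 log₁₀(3.6066) = 11.14 dB
∠(j82 + 110) = arctan(82/110) = 36.70°
∠(j82 + 1.3) = arctan(82/1.3) = 89.09°
∠(j82 + 82) = arctan(82/82) = 45.00°
∠L(j82) = 36.70° − (89.09° + 45.00°) = -97.39°

|L| = 11.1 dB, ∠L = -97.4°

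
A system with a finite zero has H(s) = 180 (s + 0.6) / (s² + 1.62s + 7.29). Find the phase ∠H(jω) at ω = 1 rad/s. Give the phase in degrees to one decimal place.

44.6°

∠(j1 + 0.6) = arctan(1/0.6) = 59.04°
∠[(j1)² + 1.62(j1) + 7.29] = ∠[6.29 + j1.62] = 14.44°
∠H(j1) = 59.04° − 14.44° = 44.59°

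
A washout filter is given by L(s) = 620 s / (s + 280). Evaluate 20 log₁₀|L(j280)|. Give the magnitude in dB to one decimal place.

|j280| = 280
|j280 + 280| = √(280² + 280²) = 396
|L(j280)| = 620 × 280 / 396 = 438.41
20 log₁₀(438.41) = 52.84 dB

52.8 dB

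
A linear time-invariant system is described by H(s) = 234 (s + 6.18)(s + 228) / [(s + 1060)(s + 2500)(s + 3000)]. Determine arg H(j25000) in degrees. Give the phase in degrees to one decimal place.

-75.6 deg

∠(j25000 + 6.18) = arctan(25000/6.18) = 89.99°
∠(j25000 + 228) = arctan(25000/228) = 89.48°
∠(j25000 + 1060) = arctan(25000/1060) = 87.57°
∠(j25000 + 2500) = arctan(25000/2500) = 84.29°
∠(j25000 + 3000) = arctan(25000/3000) = 83.16°
∠H(j25000) = 89.99° + 89.48° − (87.57° + 84.29° + 83.16°) = -75.56°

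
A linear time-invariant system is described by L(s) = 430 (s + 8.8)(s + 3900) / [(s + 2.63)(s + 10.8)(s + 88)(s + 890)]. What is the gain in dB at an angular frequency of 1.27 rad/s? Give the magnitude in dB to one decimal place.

15.6 dB

|j1.27 + 8.8| = √(1.27² + 8.8²) = 8.891
|j1.27 + 3900| = √(1.27² + 3900²) = 3900
|j1.27 + 2.63| = √(1.27² + 2.63²) = 2.921
|j1.27 + 10.8| = √(1.27² + 10.8²) = 10.87
|j1.27 + 88| = √(1.27² + 88²) = 88.01
|j1.27 + 890| = √(1.27² + 890²) = 890
|L(j1.27)| = 430 × 8.891 × 3900 / (2.921 × 10.87 × 88.01 × 890) = 5.9937
20 log₁₀(5.9937) = 15.55 dB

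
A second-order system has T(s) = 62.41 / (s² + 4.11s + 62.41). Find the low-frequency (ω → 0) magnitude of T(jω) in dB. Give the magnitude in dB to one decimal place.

T(0) = 62.41 / 62.41 = 1
20 log₁₀(1) = 0.00 dB

0.0 dB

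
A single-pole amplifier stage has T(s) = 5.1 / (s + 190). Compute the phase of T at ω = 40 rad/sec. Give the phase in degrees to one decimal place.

-11.9 deg

∠(j40 + 190) = arctan(40/190) = 11.89°
∠T(j40) = −11.89° = -11.89°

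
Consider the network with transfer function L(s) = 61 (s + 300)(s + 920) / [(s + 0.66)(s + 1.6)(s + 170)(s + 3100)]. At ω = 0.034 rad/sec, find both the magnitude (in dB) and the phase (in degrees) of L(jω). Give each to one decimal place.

|L| = 29.6 dB, ∠L = -4.2°

|j0.034 + 300| = √(0.034² + 300²) = 300
|j0.034 + 920| = √(0.034² + 920²) = 920
|j0.034 + 0.66| = √(0.034² + 0.66²) = 0.6609
|j0.034 + 1.6| = √(0.034² + 1.6²) = 1.6
|j0.034 + 170| = √(0.034² + 170²) = 170
|j0.034 + 3100| = √(0.034² + 3100²) = 3100
|L(j0.034)| = 61 × 300 × 920 / (0.6609 × 1.6 × 170 × 3100) = 30.206
20 log₁₀(30.206) = 29.60 dB
∠(j0.034 + 300) = arctan(0.034/300) = 0.01°
∠(j0.034 + 920) = arctan(0.034/920) = 0.00°
∠(j0.034 + 0.66) = arctan(0.034/0.66) = 2.95°
∠(j0.034 + 1.6) = arctan(0.034/1.6) = 1.22°
∠(j0.034 + 170) = arctan(0.034/170) = 0.01°
∠(j0.034 + 3100) = arctan(0.034/3100) = 0.00°
∠L(j0.034) = 0.01° + 0.00° − (2.95° + 1.22° + 0.01° + 0.00°) = -4.17°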